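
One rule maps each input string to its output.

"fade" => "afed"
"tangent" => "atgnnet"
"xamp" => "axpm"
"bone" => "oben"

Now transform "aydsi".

Looking at the pairs, the operation is to swap each adjacent pair of characters (1↔2, 3↔4, ...).
For "aydsi" the result is "yasdi".

yasdi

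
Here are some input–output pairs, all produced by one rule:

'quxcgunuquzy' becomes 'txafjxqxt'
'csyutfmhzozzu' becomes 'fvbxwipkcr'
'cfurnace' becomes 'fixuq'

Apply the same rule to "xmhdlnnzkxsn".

The pattern: shift every letter 3 places forward in the alphabet (wrapping around), then delete the last 3 characters.
Applying both steps to "xmhdlnnzkxsn": "apkgoqqcnavq", then "apkgoqqcn".
(Check on "cfurnace": → "fixuqdfh" → "fixuq" ✓)

apkgoqqcn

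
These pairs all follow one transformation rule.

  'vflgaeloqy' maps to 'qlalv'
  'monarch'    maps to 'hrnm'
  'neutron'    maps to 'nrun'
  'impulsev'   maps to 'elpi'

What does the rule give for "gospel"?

Looking at the pairs, the operation is to keep every other character starting from the first (positions 1st, 3rd, 5th, ...), then reverse the string.
Starting from "gospel": after the first operation, "gse"; after the second, "esg".

esg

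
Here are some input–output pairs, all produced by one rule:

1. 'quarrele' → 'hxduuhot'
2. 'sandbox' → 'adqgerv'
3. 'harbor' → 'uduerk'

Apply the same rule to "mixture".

The rule is to swap the first and last characters, then shift every letter 3 places forward in the alphabet (wrapping around).
For "mixture", step one produces "eixturm"; step two turns that into "hlawxup".

hlawxup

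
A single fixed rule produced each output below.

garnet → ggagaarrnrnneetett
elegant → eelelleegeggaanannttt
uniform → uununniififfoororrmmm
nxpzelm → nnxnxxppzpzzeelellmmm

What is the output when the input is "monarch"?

Each output is the input with this applied: repeat every character 3 times, then swap each adjacent pair of characters (1↔2, 3↔4, ...).
Starting from "monarch": after the first operation, "mmmooonnnaaarrrccchhh"; after the second, "mmomoonnanaarrcrcchhh".

mmomoonnanaarrcrcchhh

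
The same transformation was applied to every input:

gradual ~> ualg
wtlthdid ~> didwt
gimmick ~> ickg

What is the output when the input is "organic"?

nico

The transformation: move the last 3 characters to the front (rotate right by 3), then delete the last 3 characters.
"organic" → "nicorga" → "nico".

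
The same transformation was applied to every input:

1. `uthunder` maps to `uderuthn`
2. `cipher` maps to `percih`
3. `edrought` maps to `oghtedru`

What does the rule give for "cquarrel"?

The rule is to swap the front and back halves of the string, then swap the first and last characters.
Doing the same to "cquarrel": "arelcqur".

arelcqur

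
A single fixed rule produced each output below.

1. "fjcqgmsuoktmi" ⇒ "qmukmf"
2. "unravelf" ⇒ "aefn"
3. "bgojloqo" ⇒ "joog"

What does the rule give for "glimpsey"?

Rule — move the first 2 characters to the end (rotate left by 2), then keep every other character starting from the second (positions 2nd, 4th, 6th, ...).
"glimpsey" → "impseygl" → "msyl".
(Check on "unravelf": → "ravelfun" → "aefn" ✓)

msyl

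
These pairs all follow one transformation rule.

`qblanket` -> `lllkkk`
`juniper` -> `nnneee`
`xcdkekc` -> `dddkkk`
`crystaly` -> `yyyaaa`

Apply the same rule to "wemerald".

mmmaaa

Rule — keep one character in every 3, starting at position 3 (positions 3rd, 6th, 9th, ...), then repeat every character 3 times.
Working it through for "wemerald": intermediate "ma", final "mmmaaa".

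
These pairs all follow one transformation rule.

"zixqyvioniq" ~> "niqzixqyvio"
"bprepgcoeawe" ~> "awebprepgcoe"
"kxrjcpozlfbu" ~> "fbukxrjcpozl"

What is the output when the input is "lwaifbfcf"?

fcflwaifb

The rule is to move the last 3 characters to the front (rotate right by 3).
"lwaifbfcf" → "fcflwaifb".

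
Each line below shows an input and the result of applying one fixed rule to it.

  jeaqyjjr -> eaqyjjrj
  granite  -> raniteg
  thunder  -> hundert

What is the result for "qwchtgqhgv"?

Each output is the input with this applied: move the first character to the end.
So "qwchtgqhgv" becomes "wchtgqhgvq".

wchtgqhgvq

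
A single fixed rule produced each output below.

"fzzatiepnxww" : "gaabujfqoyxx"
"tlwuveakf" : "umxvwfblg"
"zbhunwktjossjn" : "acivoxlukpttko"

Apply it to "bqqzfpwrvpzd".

crragqxswqae

What's happening: shift every letter 1 place forward in the alphabet (wrapping around).
For "bqqzfpwrvpzd" the result is "crragqxswqae".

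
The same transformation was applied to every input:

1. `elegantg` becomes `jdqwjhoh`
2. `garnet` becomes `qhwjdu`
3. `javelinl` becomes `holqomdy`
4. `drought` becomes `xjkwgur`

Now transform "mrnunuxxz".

The rule is to shift every letter 3 places forward in the alphabet (wrapping around), then move the first 3 characters to the end (rotate left by 3).
For "mrnunuxxz", step one produces "puqxqxaac"; step two turns that into "xqxaacpuq".

xqxaacpuq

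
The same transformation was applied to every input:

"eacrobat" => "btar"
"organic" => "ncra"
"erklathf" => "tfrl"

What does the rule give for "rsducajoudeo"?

The transformation: move the last 3 characters to the front (rotate right by 3), then keep every other character starting from the first (positions 1st, 3rd, 5th, ...).
"rsducajoudeo" → "dosuao".

dosuao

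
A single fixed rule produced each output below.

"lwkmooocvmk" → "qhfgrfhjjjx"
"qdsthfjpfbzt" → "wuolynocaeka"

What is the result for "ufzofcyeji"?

The pattern: move the last 3 characters to the front (rotate right by 3), then shift every letter 5 places backward in the alphabet (wrapping around).
"ufzofcyeji" → "zedpaujaxt".

zedpaujaxt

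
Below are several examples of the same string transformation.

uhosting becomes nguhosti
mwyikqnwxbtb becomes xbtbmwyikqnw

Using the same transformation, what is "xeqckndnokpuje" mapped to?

kpujexeqckndno

Each output is the input with this applied: move the first 2 characters to the end (rotate left by 2), then swap the front and back halves of the string.
Applying both steps to "xeqckndnokpuje": "qckndnokpujexe", then "kpujexeqckndno".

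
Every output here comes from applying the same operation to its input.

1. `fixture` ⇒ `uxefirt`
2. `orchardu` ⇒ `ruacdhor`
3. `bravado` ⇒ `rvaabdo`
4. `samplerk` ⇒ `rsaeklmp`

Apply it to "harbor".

rrabho

What's happening: sort the characters into alphabetical order, then move the last 2 characters to the front (rotate right by 2).
Working it through for "harbor": intermediate "abhorr", final "rrabho".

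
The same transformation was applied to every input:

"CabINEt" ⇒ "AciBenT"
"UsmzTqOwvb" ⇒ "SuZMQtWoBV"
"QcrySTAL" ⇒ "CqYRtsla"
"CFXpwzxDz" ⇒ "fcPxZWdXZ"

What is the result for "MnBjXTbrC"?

NmJbtxRBc

In each case the input is transformed by: flip the case of every letter, then swap each adjacent pair of characters (1↔2, 3↔4, ...).
Starting from "MnBjXTbrC": after the first operation, "mNbJxtBRc"; after the second, "NmJbtxRBc".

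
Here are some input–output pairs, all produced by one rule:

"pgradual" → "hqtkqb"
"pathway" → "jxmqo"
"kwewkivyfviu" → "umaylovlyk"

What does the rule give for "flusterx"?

kijuhn

The rule is to shift every letter 10 places backward in the alphabet (wrapping around), then delete the first 2 characters.
Applying both steps to "flusterx": "vbkijuhn", then "kijuhn".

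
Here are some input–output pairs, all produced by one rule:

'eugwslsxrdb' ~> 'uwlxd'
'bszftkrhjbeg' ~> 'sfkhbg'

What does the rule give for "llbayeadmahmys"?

Each output is the input with this applied: keep every other character starting from the second (positions 2nd, 4th, 6th, ...).
Doing the same to "llbayeadmahmys": "laedams".

laedams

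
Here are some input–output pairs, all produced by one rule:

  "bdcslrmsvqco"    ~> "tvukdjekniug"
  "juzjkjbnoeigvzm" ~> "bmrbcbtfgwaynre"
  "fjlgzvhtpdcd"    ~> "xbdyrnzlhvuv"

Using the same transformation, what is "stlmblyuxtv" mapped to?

kldetdqmpln

The rule is to shift every letter 8 places backward in the alphabet (wrapping around).
Doing the same to "stlmblyuxtv": "kldetdqmpln".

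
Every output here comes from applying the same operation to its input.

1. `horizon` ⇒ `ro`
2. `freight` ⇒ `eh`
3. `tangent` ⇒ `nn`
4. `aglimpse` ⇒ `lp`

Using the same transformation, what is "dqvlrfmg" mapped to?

vf

Each output is the input with this applied: keep one character in every 3, starting at position 3 (positions 3rd, 6th, 9th, ...).
On "dqvlrfmg" that produces "vf".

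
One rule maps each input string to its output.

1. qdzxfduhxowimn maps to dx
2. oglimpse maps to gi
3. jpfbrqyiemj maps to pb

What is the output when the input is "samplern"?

What's happening: keep every other character starting from the second (positions 2nd, 4th, 6th, ...), then keep only the first 2 characters.
Applying both steps to "samplern": "apen", then "ap".

ap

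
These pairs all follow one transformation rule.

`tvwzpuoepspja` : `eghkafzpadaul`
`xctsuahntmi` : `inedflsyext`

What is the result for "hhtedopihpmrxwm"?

The pattern: shift every letter 11 places forward in the alphabet (wrapping around).
"hhtedopihpmrxwm" → "ssepozatsaxcihx".

ssepozatsaxcihx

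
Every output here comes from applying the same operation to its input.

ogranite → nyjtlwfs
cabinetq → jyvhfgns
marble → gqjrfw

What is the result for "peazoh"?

etmujf

Looking at the pairs, the operation is to move the last 3 characters to the front (rotate right by 3), then shift every letter 5 places forward in the alphabet (wrapping around).
Starting from "peazoh": after the first operation, "zohpea"; after the second, "etmujf".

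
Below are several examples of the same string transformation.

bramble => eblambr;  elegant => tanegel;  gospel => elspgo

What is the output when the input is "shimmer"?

What's happening: swap each adjacent pair of characters (1↔2, 3↔4, ...), then reverse the string.
Starting from "shimmer": after the first operation, "hsmiemr"; after the second, "rmeimsh".

rmeimsh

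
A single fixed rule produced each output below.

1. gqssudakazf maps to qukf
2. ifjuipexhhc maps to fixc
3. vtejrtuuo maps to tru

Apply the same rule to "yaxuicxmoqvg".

aimv

The transformation: keep one character in every 3, starting at position 2 (positions 2nd, 5th, 8th, ...).
Doing the same to "yaxuicxmoqvg": "aimv".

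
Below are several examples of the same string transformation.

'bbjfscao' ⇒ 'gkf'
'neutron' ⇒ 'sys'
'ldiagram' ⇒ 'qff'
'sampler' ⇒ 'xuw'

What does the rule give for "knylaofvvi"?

What's happening: keep one character in every 3, starting at position 1 (positions 1st, 4th, 7th, ...), then shift every letter 5 places forward in the alphabet (wrapping around).
Working it through for "knylaofvvi": intermediate "klfi", final "pqkn".
(Check on "bbjfscao": → "bfa" → "gkf" ✓)

pqkn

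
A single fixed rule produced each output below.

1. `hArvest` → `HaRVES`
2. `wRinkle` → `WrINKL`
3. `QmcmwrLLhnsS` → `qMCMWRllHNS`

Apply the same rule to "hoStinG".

HOsTIN

Each output is the input with this applied: delete the last character, then flip the case of every letter.
Applying both steps to "hoStinG": "hoStin", then "HOsTIN".
(Check on "QmcmwrLLhnsS": → "QmcmwrLLhns" → "qMCMWRllHNS" ✓)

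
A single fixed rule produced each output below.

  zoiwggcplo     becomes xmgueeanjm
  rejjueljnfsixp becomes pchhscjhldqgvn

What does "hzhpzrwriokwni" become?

fxfnxpupgmiulg

Each output is the input with this applied: shift every letter 2 places backward in the alphabet (wrapping around).
On "hzhpzrwriokwni" that produces "fxfnxpupgmiulg".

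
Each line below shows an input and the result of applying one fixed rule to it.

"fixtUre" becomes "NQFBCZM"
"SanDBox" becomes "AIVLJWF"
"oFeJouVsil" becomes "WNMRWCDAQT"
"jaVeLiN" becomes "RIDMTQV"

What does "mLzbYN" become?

The rule is to shift every letter 8 places forward in the alphabet (wrapping around), then convert every letter to uppercase.
Working it through for "mLzbYN": intermediate "uThjGV", final "UTHJGV".

UTHJGV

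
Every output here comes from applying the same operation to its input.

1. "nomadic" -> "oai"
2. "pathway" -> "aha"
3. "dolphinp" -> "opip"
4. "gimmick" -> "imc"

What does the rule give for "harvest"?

avs

The pattern: keep every other character starting from the second (positions 2nd, 4th, 6th, ...).
Doing the same to "harvest": "avs".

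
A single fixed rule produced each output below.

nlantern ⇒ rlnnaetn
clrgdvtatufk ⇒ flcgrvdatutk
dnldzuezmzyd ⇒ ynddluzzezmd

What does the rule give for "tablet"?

eatlbt

What's happening: swap each adjacent pair of characters (1↔2, 3↔4, ...), then move the last character to the front.
Starting from "tablet": after the first operation, "atlbte"; after the second, "eatlbt".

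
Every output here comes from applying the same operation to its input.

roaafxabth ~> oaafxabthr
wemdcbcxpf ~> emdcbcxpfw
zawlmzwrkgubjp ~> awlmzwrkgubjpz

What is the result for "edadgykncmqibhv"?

The pattern: move the first character to the end.
So "edadgykncmqibhv" becomes "dadgykncmqibhve".

dadgykncmqibhve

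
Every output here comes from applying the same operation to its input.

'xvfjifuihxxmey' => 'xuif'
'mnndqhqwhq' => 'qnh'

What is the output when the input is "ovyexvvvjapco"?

What's happening: sort the characters into reverse alphabetical order, then keep one character in every 3, starting at position 3 (positions 3rd, 6th, 9th, ...).
On "ovyexvvvjapco" that produces "vvoc".

vvoc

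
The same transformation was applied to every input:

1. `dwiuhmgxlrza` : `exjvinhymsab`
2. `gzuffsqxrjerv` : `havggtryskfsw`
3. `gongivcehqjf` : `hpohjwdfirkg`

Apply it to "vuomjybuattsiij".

The pattern: shift every letter 1 place forward in the alphabet (wrapping around).
So "vuomjybuattsiij" becomes "wvpnkzcvbuutjjk".

wvpnkzcvbuutjjk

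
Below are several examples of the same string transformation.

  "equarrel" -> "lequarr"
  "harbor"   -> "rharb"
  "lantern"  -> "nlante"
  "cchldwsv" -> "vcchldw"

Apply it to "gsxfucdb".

The rule is to move the last character to the front, then delete the last character.
Starting from "gsxfucdb": after the first operation, "bgsxfucd"; after the second, "bgsxfuc".

bgsxfuc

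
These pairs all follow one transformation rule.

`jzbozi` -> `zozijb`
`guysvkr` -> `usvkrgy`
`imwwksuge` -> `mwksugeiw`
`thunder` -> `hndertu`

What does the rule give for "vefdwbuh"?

Looking at the pairs, the operation is to move the first 2 characters to the end (rotate left by 2), then swap the first and last characters.
On "vefdwbuh": the first step gives "fdwbuhve", and the second then gives "edwbuhvf".
(Check on "imwwksuge": → "wwksugeim" → "mwksugeiw" ✓)

edwbuhvf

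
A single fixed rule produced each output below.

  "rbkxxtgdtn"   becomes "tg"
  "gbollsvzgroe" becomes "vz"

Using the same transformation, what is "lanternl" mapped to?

Looking at the pairs, the operation is to swap the front and back halves of the string, then keep only the first 2 characters.
On "lanternl": the first step gives "ernllant", and the second then gives "er".
(Check on "rbkxxtgdtn": → "tgdtnrbkxx" → "tg" ✓)

er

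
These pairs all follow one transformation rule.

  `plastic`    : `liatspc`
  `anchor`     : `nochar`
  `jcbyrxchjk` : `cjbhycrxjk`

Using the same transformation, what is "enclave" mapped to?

nvcalee

The transformation: take characters alternately from the front and the back (1st, last, 2nd, 2nd-last, ...), then move the first 2 characters to the end (rotate left by 2).
"enclave" → "eenvcal" → "nvcalee".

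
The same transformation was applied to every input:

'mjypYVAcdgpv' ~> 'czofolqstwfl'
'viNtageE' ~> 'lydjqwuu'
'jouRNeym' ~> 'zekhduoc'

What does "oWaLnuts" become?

emqbdkji

The transformation: shift every letter 10 places backward in the alphabet (wrapping around), then convert every letter to lowercase.
"oWaLnuts" → "eMqBdkji" → "emqbdkji".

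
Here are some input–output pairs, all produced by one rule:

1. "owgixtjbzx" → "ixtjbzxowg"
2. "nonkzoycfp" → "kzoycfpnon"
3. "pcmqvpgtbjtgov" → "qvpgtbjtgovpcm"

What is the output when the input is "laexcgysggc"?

The pattern: move the first 3 characters to the end (rotate left by 3).
So "laexcgysggc" becomes "xcgysggclae".

xcgysggclae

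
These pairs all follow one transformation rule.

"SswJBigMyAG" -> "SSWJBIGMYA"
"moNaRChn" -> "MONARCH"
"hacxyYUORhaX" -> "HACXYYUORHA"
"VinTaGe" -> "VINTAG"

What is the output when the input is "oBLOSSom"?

OBLOSSO

Each output is the input with this applied: delete the last character, then convert every letter to uppercase.
Starting from "oBLOSSom": after the first operation, "oBLOSSo"; after the second, "OBLOSSO".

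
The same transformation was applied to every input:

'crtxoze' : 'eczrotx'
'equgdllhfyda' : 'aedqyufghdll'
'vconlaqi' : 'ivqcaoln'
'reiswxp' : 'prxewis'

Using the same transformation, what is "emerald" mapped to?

The rule is to take characters alternately from the front and the back (1st, last, 2nd, 2nd-last, ...), then swap each adjacent pair of characters (1↔2, 3↔4, ...).
Applying that to "emerald" gives "delmaer".

delmaer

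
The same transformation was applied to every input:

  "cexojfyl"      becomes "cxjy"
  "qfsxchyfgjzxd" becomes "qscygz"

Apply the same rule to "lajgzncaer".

ljzce

Rule — delete the last character, then keep every other character starting from the first (positions 1st, 3rd, 5th, ...).
On "lajgzncaer": the first step gives "lajgzncae", and the second then gives "ljzce".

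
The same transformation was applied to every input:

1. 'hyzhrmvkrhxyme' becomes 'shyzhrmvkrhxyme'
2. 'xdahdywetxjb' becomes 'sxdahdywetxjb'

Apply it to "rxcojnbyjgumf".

Rule — prepend "s".
Applying that to "rxcojnbyjgumf" gives "srxcojnbyjgumf".

srxcojnbyjgumf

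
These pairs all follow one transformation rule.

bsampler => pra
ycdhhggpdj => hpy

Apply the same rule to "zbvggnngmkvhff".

ggvfv

What's happening: move the first 3 characters to the end (rotate left by 3), then keep one character in every 3, starting at position 2 (positions 2nd, 5th, 8th, ...).
On "zbvggnngmkvhff": the first step gives "ggnngmkvhffzbv", and the second then gives "ggvfv".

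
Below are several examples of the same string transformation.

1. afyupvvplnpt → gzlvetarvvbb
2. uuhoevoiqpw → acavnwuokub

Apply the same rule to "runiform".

The rule is to take characters alternately from the front and the back (1st, last, 2nd, 2nd-last, ...), then shift every letter 6 places forward in the alphabet (wrapping around).
Working it through for "runiform": intermediate "rmurnoif", final "xsaxtuol".

xsaxtuol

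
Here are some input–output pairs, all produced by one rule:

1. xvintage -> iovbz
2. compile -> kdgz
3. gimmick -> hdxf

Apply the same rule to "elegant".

Each output is the input with this applied: shift every letter 5 places backward in the alphabet (wrapping around), then delete the first 3 characters.
Working it through for "elegant": intermediate "zgzbvio", final "bvio".

bvio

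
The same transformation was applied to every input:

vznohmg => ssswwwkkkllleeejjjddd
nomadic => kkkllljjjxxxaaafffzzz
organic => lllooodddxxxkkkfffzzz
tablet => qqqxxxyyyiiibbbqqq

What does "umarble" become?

rrrjjjxxxoooyyyiiibbb

The transformation: shift every letter 3 places backward in the alphabet (wrapping around), then repeat every character 3 times.
Applying both steps to "umarble": "rjxoyib", then "rrrjjjxxxoooyyyiiibbb".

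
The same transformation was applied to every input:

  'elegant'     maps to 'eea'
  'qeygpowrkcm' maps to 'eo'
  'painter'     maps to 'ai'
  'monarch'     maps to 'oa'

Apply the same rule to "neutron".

eu

Rule — delete the last 2 characters, then keep only the vowels.
Starting from "neutron": after the first operation, "neutr"; after the second, "eu".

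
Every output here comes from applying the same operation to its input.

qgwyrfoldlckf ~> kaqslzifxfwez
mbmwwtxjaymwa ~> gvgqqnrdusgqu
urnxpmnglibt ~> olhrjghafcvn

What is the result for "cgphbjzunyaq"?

Each output is the input with this applied: shift every letter 6 places backward in the alphabet (wrapping around).
Applying that to "cgphbjzunyaq" gives "wajbvdtohsuk".

wajbvdtohsuk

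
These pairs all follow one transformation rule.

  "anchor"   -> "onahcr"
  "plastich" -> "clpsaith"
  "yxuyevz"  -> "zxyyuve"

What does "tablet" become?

eatlbt

What's happening: swap each adjacent pair of characters (1↔2, 3↔4, ...), then move the last character to the front.
For "tablet", step one produces "atlbte"; step two turns that into "eatlbt".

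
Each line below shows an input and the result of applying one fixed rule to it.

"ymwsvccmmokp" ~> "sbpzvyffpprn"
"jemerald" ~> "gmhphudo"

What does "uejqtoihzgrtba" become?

dxhmtwrlkcjuwe

Looking at the pairs, the operation is to shift every letter 3 places forward in the alphabet (wrapping around), then move the last character to the front.
Starting from "uejqtoihzgrtba": after the first operation, "xhmtwrlkcjuwed"; after the second, "dxhmtwrlkcjuwe".
(Check on "ymwsvccmmokp": → "bpzvyffpprns" → "sbpzvyffpprn" ✓)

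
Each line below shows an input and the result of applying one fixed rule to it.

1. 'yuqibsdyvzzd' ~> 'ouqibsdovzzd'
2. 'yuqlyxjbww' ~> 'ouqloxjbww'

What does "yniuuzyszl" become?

oniuuzoszl

What's happening: replace every "y" with "o".
Doing the same to "yniuuzyszl": "oniuuzoszl".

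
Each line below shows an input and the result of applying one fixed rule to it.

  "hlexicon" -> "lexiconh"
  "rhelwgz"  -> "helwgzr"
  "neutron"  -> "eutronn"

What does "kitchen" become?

Each output is the input with this applied: move the first character to the end.
Applying that to "kitchen" gives "itchenk".

itchenk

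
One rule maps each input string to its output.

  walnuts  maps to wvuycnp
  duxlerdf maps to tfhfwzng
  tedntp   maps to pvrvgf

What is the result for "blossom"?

uqodnqu

In each case the input is transformed by: move the last 3 characters to the front (rotate right by 3), then shift every letter 2 places forward in the alphabet (wrapping around).
For "blossom", step one produces "somblos"; step two turns that into "uqodnqu".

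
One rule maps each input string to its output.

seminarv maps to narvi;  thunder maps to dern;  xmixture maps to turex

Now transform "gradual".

In each case the input is transformed by: delete the first 3 characters, then move the first character to the end.
For "gradual", step one produces "dual"; step two turns that into "uald".

uald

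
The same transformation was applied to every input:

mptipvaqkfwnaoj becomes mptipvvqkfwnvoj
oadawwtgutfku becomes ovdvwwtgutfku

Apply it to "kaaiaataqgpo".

Each output is the input with this applied: replace every "a" with "v".
Doing the same to "kaaiaataqgpo": "kvvivvtvqgpo".

kvvivvtvqgpo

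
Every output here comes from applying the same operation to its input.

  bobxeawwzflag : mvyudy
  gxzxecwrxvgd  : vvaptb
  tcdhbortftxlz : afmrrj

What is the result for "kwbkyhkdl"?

uifb

In each case the input is transformed by: keep every other character starting from the second (positions 2nd, 4th, 6th, ...), then shift every letter 2 places backward in the alphabet (wrapping around).
For "kwbkyhkdl", step one produces "wkhd"; step two turns that into "uifb".
(Check on "bobxeawwzflag": → "oxawfa" → "mvyudy" ✓)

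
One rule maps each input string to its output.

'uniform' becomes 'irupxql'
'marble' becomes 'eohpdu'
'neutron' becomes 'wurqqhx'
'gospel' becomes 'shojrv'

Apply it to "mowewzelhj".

The transformation: shift every letter 3 places forward in the alphabet (wrapping around), then move the first 3 characters to the end (rotate left by 3).
On "mowewzelhj" that produces "hzchokmprz".

hzchokmprz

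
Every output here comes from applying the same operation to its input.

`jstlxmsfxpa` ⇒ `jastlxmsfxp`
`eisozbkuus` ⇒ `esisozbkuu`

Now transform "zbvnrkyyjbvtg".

zgbvnrkyyjbvt

The pattern: swap the first and last characters, then move the last character to the front.
Applying both steps to "zbvnrkyyjbvtg": "gbvnrkyyjbvtz", then "zgbvnrkyyjbvt".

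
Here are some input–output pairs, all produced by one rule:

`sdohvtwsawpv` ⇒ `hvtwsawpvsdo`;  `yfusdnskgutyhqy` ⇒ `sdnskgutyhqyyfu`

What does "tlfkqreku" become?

The pattern: move the first 3 characters to the end (rotate left by 3).
"tlfkqreku" → "kqrekutlf".

kqrekutlf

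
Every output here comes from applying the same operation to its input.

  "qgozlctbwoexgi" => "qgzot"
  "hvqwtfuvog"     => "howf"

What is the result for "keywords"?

In each case the input is transformed by: take characters alternately from the front and the back (1st, last, 2nd, 2nd-last, ...), then keep one character in every 3, starting at position 1 (positions 1st, 4th, 7th, ...).
For "keywords", step one produces "ksedyrwo"; step two turns that into "kdw".

kdw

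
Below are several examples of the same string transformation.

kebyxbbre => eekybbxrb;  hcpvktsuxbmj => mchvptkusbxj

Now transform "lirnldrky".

yilnrdlkr

In each case the input is transformed by: swap each adjacent pair of characters (1↔2, 3↔4, ...), then move the last character to the front.
Working it through for "lirnldrky": intermediate "ilnrdlkry", final "yilnrdlkr".
(Check on "hcpvktsuxbmj": → "chvptkusbxjm" → "mchvptkusbxj" ✓)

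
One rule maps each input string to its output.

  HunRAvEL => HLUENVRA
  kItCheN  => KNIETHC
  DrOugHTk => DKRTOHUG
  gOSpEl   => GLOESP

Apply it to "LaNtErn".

LNARNET

What's happening: take characters alternately from the front and the back (1st, last, 2nd, 2nd-last, ...), then convert every letter to uppercase.
For "LaNtErn", step one produces "LnarNEt"; step two turns that into "LNARNET".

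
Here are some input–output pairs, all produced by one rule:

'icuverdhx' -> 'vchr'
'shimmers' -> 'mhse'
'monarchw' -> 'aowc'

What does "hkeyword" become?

The transformation: keep every other character starting from the second (positions 2nd, 4th, 6th, ...), then swap each adjacent pair of characters (1↔2, 3↔4, ...).
For "hkeyword", step one produces "kyod"; step two turns that into "ykdo".

ykdo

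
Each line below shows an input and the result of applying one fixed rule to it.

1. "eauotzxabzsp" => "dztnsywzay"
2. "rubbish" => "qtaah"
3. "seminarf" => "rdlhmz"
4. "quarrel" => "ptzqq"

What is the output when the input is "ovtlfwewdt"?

nuskevdv

Looking at the pairs, the operation is to shift every letter 1 place backward in the alphabet (wrapping around), then delete the last 2 characters.
Applying both steps to "ovtlfwewdt": "nuskevdvcs", then "nuskevdv".
(Check on "eauotzxabzsp": → "dztnsywzayro" → "dztnsywzay" ✓)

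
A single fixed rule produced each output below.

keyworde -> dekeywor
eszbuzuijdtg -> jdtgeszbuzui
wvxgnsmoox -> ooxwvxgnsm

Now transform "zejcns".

szejcn

The transformation: swap the front and back halves of the string, then move the first 2 characters to the end (rotate left by 2).
"zejcns" → "cnszej" → "szejcn".
(Check on "wvxgnsmoox": → "smooxwvxgn" → "ooxwvxgnsm" ✓)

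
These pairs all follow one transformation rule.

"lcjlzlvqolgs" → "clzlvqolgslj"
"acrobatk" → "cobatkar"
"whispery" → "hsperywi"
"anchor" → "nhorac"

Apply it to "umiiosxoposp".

miosxopospui

Each output is the input with this applied: move the first 2 characters to the end (rotate left by 2), then swap the first and last characters.
For "umiiosxoposp" the result is "miosxopospui".
(Check on "whispery": → "isperywh" → "hsperywi" ✓)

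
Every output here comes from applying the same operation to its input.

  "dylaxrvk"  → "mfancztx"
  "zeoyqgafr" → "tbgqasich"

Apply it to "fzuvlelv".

xhbwxngn

The transformation: shift every letter 2 places forward in the alphabet (wrapping around), then move the last character to the front.
For "fzuvlelv", step one produces "hbwxngnx"; step two turns that into "xhbwxngn".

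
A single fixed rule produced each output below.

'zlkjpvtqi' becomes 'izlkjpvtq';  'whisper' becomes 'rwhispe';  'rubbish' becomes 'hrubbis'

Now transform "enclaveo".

What's happening: move the last character to the front.
"enclaveo" → "oenclave".

oenclave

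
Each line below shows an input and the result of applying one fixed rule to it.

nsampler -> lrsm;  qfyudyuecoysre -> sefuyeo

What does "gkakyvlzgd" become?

Each output is the input with this applied: move the last 3 characters to the front (rotate right by 3), then keep every other character starting from the first (positions 1st, 3rd, 5th, ...).
Starting from "gkakyvlzgd": after the first operation, "zgdgkakyvl"; after the second, "zdkkv".

zdkkv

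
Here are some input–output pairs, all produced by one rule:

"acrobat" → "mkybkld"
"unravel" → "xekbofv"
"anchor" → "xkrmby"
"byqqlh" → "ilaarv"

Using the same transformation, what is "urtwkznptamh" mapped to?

begdjuzxkdrw

Each output is the input with this applied: swap each adjacent pair of characters (1↔2, 3↔4, ...), then shift every letter 10 places forward in the alphabet (wrapping around).
Starting from "urtwkznptamh": after the first operation, "ruwtzkpnathm"; after the second, "begdjuzxkdrw".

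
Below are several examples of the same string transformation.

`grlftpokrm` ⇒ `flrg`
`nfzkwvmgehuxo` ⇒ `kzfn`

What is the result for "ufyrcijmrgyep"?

ryfu

Looking at the pairs, the operation is to reverse the string, then keep only the last 4 characters.
Starting from "ufyrcijmrgyep": after the first operation, "peygrmjicryfu"; after the second, "ryfu".
(Check on "nfzkwvmgehuxo": → "oxuhegmvwkzfn" → "kzfn" ✓)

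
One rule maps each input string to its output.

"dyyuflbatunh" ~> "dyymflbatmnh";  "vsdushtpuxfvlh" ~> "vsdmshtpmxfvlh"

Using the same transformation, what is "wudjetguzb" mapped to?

Rule — replace every "u" with "m".
Doing the same to "wudjetguzb": "wmdjetgmzb".

wmdjetgmzb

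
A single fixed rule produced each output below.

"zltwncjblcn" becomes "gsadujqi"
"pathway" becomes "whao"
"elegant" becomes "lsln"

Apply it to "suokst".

zbv

The pattern: delete the last 3 characters, then shift every letter 7 places forward in the alphabet (wrapping around).
Starting from "suokst": after the first operation, "suo"; after the second, "zbv".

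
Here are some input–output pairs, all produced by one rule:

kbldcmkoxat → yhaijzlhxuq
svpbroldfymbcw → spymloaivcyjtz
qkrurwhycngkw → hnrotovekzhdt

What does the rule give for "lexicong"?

bifulzdk

What's happening: shift every letter 3 places backward in the alphabet (wrapping around), then swap each adjacent pair of characters (1↔2, 3↔4, ...).
Applying both steps to "lexicong": "ibufzlkd", then "bifulzdk".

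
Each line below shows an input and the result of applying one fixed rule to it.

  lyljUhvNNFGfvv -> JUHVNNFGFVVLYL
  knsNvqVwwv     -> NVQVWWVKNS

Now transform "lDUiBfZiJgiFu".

IBFZIJGIFULDU

What's happening: move the first 3 characters to the end (rotate left by 3), then convert every letter to uppercase.
On "lDUiBfZiJgiFu": the first step gives "iBfZiJgiFulDU", and the second then gives "IBFZIJGIFULDU".
(Check on "lyljUhvNNFGfvv": → "jUhvNNFGfvvlyl" → "JUHVNNFGFVVLYL" ✓)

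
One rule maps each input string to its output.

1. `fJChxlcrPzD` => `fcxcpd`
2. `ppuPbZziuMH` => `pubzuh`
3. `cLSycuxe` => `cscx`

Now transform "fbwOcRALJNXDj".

In each case the input is transformed by: keep every other character starting from the first (positions 1st, 3rd, 5th, ...), then convert every letter to lowercase.
Applying both steps to "fbwOcRALJNXDj": "fwcAJXj", then "fwcajxj".
(Check on "cLSycuxe": → "cScx" → "cscx" ✓)

fwcajxj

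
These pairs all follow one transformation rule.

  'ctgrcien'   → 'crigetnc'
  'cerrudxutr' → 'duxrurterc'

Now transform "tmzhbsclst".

The transformation: take characters alternately from the front and the back (1st, last, 2nd, 2nd-last, ...), then reverse the string.
Applying that to "tmzhbsclst" gives "sbchlzsmtt".

sbchlzsmtt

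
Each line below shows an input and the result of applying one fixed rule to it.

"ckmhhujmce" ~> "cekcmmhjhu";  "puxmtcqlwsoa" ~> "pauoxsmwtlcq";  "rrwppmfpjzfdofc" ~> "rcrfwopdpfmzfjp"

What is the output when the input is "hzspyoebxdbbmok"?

The rule is to take characters alternately from the front and the back (1st, last, 2nd, 2nd-last, ...).
For "hzspyoebxdbbmok" the result is "hkzosmpbybodexb".

hkzosmpbybodexb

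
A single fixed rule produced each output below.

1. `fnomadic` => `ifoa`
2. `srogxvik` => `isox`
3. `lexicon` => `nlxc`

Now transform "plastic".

Each output is the input with this applied: keep every other character starting from the first (positions 1st, 3rd, 5th, ...), then move the last character to the front.
On "plastic": the first step gives "patc", and the second then gives "cpat".
(Check on "lexicon": → "lxcn" → "nlxc" ✓)

cpat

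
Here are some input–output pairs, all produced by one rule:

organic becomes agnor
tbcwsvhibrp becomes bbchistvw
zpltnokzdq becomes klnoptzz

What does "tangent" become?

aegnt

The pattern: delete the last 2 characters, then sort the characters into alphabetical order.
Applying both steps to "tangent": "tange", then "aegnt".
(Check on "zpltnokzdq": → "zpltnokz" → "klnoptzz" ✓)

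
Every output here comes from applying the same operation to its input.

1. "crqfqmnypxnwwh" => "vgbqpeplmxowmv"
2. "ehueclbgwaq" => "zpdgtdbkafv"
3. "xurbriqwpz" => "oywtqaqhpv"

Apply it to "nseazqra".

qzmrdzyp

Rule — shift every letter 1 place backward in the alphabet (wrapping around), then move the last 2 characters to the front (rotate right by 2).
"nseazqra" → "mrdzypqz" → "qzmrdzyp".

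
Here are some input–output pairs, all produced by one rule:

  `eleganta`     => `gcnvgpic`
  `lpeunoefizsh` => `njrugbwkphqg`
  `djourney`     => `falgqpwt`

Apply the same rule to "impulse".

The pattern: shift every letter 2 places forward in the alphabet (wrapping around), then take characters alternately from the front and the back (1st, last, 2nd, 2nd-last, ...).
"impulse" → "korwnug" → "kgournw".
(Check on "lpeunoefizsh": → "nrgwpqghkbuj" → "njrugbwkphqg" ✓)

kgournw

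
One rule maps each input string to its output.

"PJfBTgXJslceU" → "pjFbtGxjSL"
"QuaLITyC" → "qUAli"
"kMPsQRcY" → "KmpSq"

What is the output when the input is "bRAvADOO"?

Rule — delete the last 3 characters, then flip the case of every letter.
Starting from "bRAvADOO": after the first operation, "bRAvA"; after the second, "BraVa".

BraVa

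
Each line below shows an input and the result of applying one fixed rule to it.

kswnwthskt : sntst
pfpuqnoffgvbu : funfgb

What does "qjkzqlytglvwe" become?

jzltlw

The rule is to keep every other character starting from the second (positions 2nd, 4th, 6th, ...).
Applying that to "qjkzqlytglvwe" gives "jzltlw".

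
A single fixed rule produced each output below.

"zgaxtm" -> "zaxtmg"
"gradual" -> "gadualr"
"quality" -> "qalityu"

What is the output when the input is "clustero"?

The rule is to move the first character to the end, then swap the first and last characters.
Starting from "clustero": after the first operation, "lusteroc"; after the second, "custerol".

custerol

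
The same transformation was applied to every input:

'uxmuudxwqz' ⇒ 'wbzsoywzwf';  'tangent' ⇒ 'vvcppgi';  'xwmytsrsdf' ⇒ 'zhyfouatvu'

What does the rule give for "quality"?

The transformation: take characters alternately from the front and the back (1st, last, 2nd, 2nd-last, ...), then shift every letter 2 places forward in the alphabet (wrapping around).
Working it through for "quality": intermediate "qyutail", final "sawvckn".

sawvckn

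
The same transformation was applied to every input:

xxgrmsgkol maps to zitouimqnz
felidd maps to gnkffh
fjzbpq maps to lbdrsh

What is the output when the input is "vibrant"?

kdtcpvx

The pattern: move the first character to the end, then shift every letter 2 places forward in the alphabet (wrapping around).
"vibrant" → "ibrantv" → "kdtcpvx".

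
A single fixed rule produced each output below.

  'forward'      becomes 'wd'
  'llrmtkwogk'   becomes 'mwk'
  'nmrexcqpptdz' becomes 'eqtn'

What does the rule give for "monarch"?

Rule — move the first character to the end, then keep one character in every 3, starting at position 3 (positions 3rd, 6th, 9th, ...).
"monarch" → "onarchm" → "ah".
(Check on "nmrexcqpptdz": → "mrexcqpptdzn" → "eqtn" ✓)

ah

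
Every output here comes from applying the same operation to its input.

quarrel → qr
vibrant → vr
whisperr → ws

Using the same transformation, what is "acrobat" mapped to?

ao

Looking at the pairs, the operation is to keep one character in every 3, starting at position 1 (positions 1st, 4th, 7th, ...), then delete the last character.
"acrobat" → "aot" → "ao".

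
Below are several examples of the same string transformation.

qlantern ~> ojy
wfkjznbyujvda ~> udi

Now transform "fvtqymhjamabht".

dtr

Each output is the input with this applied: shift every letter 2 places backward in the alphabet (wrapping around), then keep only the first 3 characters.
For "fvtqymhjamabht" the result is "dtr".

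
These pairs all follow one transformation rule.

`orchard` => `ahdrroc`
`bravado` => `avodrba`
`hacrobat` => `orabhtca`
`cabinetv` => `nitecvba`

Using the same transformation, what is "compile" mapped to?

ipelocm

What's happening: move the first 3 characters to the end (rotate left by 3), then swap each adjacent pair of characters (1↔2, 3↔4, ...).
Starting from "compile": after the first operation, "pilecom"; after the second, "ipelocm".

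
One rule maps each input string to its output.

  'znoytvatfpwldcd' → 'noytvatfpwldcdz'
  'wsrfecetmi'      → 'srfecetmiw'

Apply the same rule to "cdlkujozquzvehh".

dlkujozquzvehhc

Each output is the input with this applied: move the first character to the end.
For "cdlkujozquzvehh" the result is "dlkujozquzvehhc".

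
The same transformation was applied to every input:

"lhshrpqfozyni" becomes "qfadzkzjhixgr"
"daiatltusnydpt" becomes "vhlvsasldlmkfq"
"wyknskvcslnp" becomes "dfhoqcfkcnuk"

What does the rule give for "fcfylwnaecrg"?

Each output is the input with this applied: move the last 3 characters to the front (rotate right by 3), then shift every letter 8 places backward in the alphabet (wrapping around).
For "fcfylwnaecrg" the result is "ujyxuxqdofsw".

ujyxuxqdofsw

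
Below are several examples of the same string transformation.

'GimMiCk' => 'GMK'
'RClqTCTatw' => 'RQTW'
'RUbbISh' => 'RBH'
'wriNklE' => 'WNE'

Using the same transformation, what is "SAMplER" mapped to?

The pattern: keep one character in every 3, starting at position 1 (positions 1st, 4th, 7th, ...), then convert every letter to uppercase.
On "SAMplER": the first step gives "SpR", and the second then gives "SPR".

SPR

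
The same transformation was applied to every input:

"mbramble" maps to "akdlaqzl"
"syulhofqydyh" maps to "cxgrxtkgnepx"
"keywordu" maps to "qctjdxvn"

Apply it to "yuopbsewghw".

The rule is to shift every letter 1 place backward in the alphabet (wrapping around), then move the last 3 characters to the front (rotate right by 3).
"yuopbsewghw" → "xtnoardvfgv" → "fgvxtnoardv".
(Check on "mbramble": → "laqzlakd" → "akdlaqzl" ✓)

fgvxtnoardv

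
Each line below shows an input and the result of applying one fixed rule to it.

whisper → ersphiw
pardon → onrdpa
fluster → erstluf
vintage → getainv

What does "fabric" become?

icbrfa

The transformation: reverse the string, then swap each adjacent pair of characters (1↔2, 3↔4, ...).
Working it through for "fabric": intermediate "cirbaf", final "icbrfa".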